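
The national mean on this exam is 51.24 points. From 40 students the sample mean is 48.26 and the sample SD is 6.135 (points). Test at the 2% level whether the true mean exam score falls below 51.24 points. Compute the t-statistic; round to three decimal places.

H0: μ = 51.24; H1: μ < 51.24 (one-sample t-test, left-tailed).
t = (x̄ − μ₀)/(s/√n) = (48.26 − 51.24)/(6.135/√40) = -3.072
df = n − 1 = 39
p-value = P(T ≤ -3.072) ≈ 0.002
Since p ≈ 0.002 < α = 0.02, reject H0; the data support H1.

-3.072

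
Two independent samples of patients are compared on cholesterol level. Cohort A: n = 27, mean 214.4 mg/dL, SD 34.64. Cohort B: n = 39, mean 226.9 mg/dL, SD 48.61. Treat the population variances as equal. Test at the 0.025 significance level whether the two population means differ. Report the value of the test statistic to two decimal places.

-1.15

Let group 1 = cohort A, group 2 = cohort B. H0: μ_1 = μ_2; H1: μ_1 ≠ μ_2 (two-sample pooled-variance t-test, two-sided).
s_p² = [(27−1)·34.64² + (39−1)·48.61²]/(27+39−2) = 1890.46
t = (214.4 − 226.9)/√[1890.46·(1/27 + 1/39)] = -1.15
df = n₁ + n₂ − 2 = 64
Two-sided p-value ≈ 0.255
Since p ≈ 0.255 > α = 0.025, fail to reject H0; the evidence is not statistically significant.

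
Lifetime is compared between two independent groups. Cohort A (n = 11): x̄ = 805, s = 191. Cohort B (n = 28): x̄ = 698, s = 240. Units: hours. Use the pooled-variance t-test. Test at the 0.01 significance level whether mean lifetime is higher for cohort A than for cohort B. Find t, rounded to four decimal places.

1.3200

Let group 1 = cohort A, group 2 = cohort B. H0: μ_1 = μ_2; H1: μ_1 > μ_2 (two-sample pooled-variance t-test, right-tailed).
s_p² = [(11−1)·191² + (28−1)·240²]/(11+28−2) = 51892.2
t = (805 − 698)/√[51892.2·(1/11 + 1/28)] = 1.3200
df = n₁ + n₂ − 2 = 37
p-value = P(T ≥ 1.3200) ≈ 0.097
Since p ≈ 0.097 > α = 0.01, fail to reject H0; the data do not provide sufficient evidence against H0.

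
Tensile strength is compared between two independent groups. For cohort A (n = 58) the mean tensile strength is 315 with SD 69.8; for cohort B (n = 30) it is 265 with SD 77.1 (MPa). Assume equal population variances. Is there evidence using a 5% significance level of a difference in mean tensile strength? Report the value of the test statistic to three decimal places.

3.073

Let group 1 = cohort A, group 2 = cohort B. H0: μ_1 = μ_2; H1: μ_1 ≠ μ_2 (two-sample pooled-variance t-test, two-sided).
s_p² = [(58−1)·69.8² + (30−1)·77.1²]/(58+30−2) = 5233.65
t = (315 − 265)/√[5233.65·(1/58 + 1/30)] = 3.073
df = n₁ + n₂ − 2 = 86
Two-sided p-value ≈ 0.003
Since p ≈ 0.003 < α = 0.05, reject H0; the data support H1.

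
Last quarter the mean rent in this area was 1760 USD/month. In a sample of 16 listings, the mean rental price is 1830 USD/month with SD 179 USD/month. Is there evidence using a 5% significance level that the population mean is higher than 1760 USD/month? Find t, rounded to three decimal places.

1.564

H0: μ = 1760; H1: μ > 1760 (one-sample t-test, right-tailed).
t = (x̄ − μ₀)/(s/√n) = (1830 − 1760)/(179/√16) = 1.564
df = n − 1 = 15
p-value = P(T ≥ 1.564) ≈ 0.0693
Since p ≈ 0.0693 > α = 0.05, fail to reject H0; the data do not provide sufficient evidence against H0.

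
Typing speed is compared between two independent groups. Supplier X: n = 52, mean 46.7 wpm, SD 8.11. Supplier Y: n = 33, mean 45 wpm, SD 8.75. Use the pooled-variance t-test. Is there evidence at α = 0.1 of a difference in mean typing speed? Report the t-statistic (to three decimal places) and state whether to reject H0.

t = 0.913; fail to reject H0

Let group 1 = supplier X, group 2 = supplier Y. H0: μ_1 = μ_2; H1: μ_1 ≠ μ_2 (two-sample pooled-variance t-test, two-sided).
s_p² = [(52−1)·8.11² + (33−1)·8.75²]/(52+33−2) = 69.9323
t = (46.7 − 45)/√[69.9323·(1/52 + 1/33)] = 0.913
df = n₁ + n₂ − 2 = 83
Two-sided p-value ≈ 0.3637
Since p ≈ 0.3637 > α = 0.1, fail to reject H0; the data do not provide sufficient evidence against H0.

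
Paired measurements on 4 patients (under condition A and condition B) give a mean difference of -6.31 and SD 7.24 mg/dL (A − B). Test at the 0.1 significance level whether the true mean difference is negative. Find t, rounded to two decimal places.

-1.74

H0: μ_d = 0; H1: μ_d < 0 (paired t-test on the differences, left-tailed).
t = d̄/(s_d/√n) = -6.31/(7.24/√4) = -1.74
df = n − 1 = 3
p-value = P(T ≤ -1.74) ≈ 0.090
Since p ≈ 0.090 < α = 0.1, reject H0; the data support H1.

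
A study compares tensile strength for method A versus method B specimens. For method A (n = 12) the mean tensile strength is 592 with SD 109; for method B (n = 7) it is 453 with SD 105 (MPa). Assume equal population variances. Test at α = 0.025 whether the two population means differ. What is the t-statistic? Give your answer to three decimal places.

2.716

Let group 1 = method A, group 2 = method B. H0: μ_1 = μ_2; H1: μ_1 ≠ μ_2 (two-sample pooled-variance t-test, two-sided).
s_p² = [(12−1)·109² + (7−1)·105²]/(12+7−2) = 11578.9
t = (592 − 453)/√[11578.9·(1/12 + 1/7)] = 2.716
df = n₁ + n₂ − 2 = 17
Two-sided p-value ≈ 0.0147
Since p ≈ 0.0147 < α = 0.025, reject H0; the data support H1.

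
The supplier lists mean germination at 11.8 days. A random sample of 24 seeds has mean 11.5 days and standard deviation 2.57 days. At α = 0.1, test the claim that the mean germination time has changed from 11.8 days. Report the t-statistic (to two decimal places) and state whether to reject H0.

t = -0.57; fail to reject H0

H0: μ = 11.8; H1: μ ≠ 11.8 (one-sample t-test, two-sided).
t = (x̄ − μ₀)/(s/√n) = (11.5 − 11.8)/(2.57/√24) = -0.57
df = n − 1 = 23
Two-sided p-value ≈ 0.5730
Since p ≈ 0.5730 > α = 0.1, fail to reject H0; the data do not provide sufficient evidence against H0.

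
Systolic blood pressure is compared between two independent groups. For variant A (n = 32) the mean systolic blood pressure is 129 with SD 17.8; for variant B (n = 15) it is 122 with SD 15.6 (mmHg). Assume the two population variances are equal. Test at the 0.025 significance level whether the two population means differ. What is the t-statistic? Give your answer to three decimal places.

1.305

Let group 1 = variant A, group 2 = variant B. H0: μ_1 = μ_2; H1: μ_1 ≠ μ_2 (two-sample pooled-variance t-test, two-sided).
s_p² = [(32−1)·17.8² + (15−1)·15.6²]/(32+15−2) = 293.98
t = (129 − 122)/√[293.98·(1/32 + 1/15)] = 1.305
df = n₁ + n₂ − 2 = 45
Two-sided p-value ≈ 0.199
Since p ≈ 0.199 > α = 0.025, fail to reject H0; the data do not provide sufficient evidence against H0.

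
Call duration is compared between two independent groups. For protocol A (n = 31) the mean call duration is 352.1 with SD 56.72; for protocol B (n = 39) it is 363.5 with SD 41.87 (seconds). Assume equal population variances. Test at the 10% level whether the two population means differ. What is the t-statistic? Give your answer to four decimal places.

-0.9673

Let group 1 = protocol A, group 2 = protocol B. H0: μ_1 = μ_2; H1: μ_1 ≠ μ_2 (two-sample pooled-variance t-test, two-sided).
s_p² = [(31−1)·56.72² + (39−1)·41.87²]/(31+39−2) = 2399.01
t = (352.1 − 363.5)/√[2399.01·(1/31 + 1/39)] = -0.9673
df = n₁ + n₂ − 2 = 68
Two-sided p-value ≈ 0.337
Since p ≈ 0.337 > α = 0.1, fail to reject H0; the evidence is not statistically significant.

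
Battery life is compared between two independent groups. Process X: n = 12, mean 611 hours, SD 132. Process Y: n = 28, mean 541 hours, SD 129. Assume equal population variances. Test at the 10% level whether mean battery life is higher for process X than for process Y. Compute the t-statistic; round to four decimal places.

1.5621

Let group 1 = process X, group 2 = process Y. H0: μ_1 = μ_2; H1: μ_1 > μ_2 (two-sample pooled-variance t-test, right-tailed).
s_p² = [(12−1)·132² + (28−1)·129²]/(12+28−2) = 16867.7
t = (611 − 541)/√[16867.7·(1/12 + 1/28)] = 1.5621
df = n₁ + n₂ − 2 = 38
p-value = P(T ≥ 1.5621) ≈ 0.0633
Since p ≈ 0.0633 < α = 0.1, reject H0; the evidence is statistically significant.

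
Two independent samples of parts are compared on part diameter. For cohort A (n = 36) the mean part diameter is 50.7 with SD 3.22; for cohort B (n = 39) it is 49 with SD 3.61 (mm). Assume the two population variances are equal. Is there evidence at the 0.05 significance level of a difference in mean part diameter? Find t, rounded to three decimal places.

Let group 1 = cohort A, group 2 = cohort B. H0: μ_1 = μ_2; H1: μ_1 ≠ μ_2 (two-sample pooled-variance t-test, two-sided).
s_p² = [(36−1)·3.22² + (39−1)·3.61²]/(36+39−2) = 11.755
t = (50.7 − 49)/√[11.755·(1/36 + 1/39)] = 2.145
df = n₁ + n₂ − 2 = 73
Two-sided p-value ≈ 0.035
Since p ≈ 0.035 < α = 0.05, reject H0; the evidence is statistically significant.

2.145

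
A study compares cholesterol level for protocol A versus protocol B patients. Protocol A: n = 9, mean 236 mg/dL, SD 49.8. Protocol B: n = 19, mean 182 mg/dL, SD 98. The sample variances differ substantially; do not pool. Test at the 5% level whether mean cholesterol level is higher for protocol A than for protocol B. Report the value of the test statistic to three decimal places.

Let group 1 = protocol A, group 2 = protocol B. H0: μ_1 = μ_2; H1: μ_1 > μ_2 (Welch's two-sample t-test, right-tailed).
t = (x̄_1 − x̄_2)/√(s_1²/n_1 + s_2²/n_2) = (236 − 182)/√(49.8²/9 + 98²/19) = 1.932
Welch–Satterthwaite df ≈ 25.75
p-value = P(T ≥ 1.932) ≈ 0.032
Since p ≈ 0.032 < α = 0.05, reject H0; the data support H1.

1.932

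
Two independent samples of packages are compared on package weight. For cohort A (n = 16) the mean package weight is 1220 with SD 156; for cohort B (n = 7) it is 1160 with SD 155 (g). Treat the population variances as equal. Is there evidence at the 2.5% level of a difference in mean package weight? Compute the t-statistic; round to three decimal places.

Let group 1 = cohort A, group 2 = cohort B. H0: μ_1 = μ_2; H1: μ_1 ≠ μ_2 (two-sample pooled-variance t-test, two-sided).
s_p² = [(16−1)·156² + (7−1)·155²]/(16+7−2) = 24247.1
t = (1220 − 1160)/√[24247.1·(1/16 + 1/7)] = 0.850
df = n₁ + n₂ − 2 = 21
Two-sided p-value ≈ 0.405
Since p ≈ 0.405 > α = 0.025, fail to reject H0; the evidence is not statistically significant.

0.850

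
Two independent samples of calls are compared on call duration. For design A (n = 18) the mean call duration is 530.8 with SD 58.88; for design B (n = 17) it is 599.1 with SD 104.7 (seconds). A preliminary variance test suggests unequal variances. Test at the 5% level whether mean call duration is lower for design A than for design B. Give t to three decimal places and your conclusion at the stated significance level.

Let group 1 = design A, group 2 = design B. H0: μ_1 = μ_2; H1: μ_1 < μ_2 (Welch's two-sample t-test, left-tailed).
t = (x̄_1 − x̄_2)/√(s_1²/n_1 + s_2²/n_2) = (530.8 − 599.1)/√(58.88²/18 + 104.7²/17) = -2.360
Welch–Satterthwaite df ≈ 24.90
p-value = P(T ≤ -2.360) ≈ 0.0132
Since p ≈ 0.0132 < α = 0.05, reject H0; the evidence is statistically significant.

t = -2.360; reject H0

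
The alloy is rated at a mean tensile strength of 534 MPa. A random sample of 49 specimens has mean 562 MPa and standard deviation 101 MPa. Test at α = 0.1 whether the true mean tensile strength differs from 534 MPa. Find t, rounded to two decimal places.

H0: μ = 534; H1: μ ≠ 534 (one-sample t-test, two-sided).
t = (x̄ − μ₀)/(s/√n) = (562 − 534)/(101/√49) = 1.94
df = n − 1 = 48
Two-sided p-value ≈ 0.058
Since p ≈ 0.058 < α = 0.1, reject H0; the data support H1.

1.94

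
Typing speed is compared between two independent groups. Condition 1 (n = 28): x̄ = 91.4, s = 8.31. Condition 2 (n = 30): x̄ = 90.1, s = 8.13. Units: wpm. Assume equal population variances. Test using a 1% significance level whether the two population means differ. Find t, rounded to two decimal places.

0.60

Let group 1 = condition 1, group 2 = condition 2. H0: μ_1 = μ_2; H1: μ_1 ≠ μ_2 (two-sample pooled-variance t-test, two-sided).
s_p² = [(28−1)·8.31² + (30−1)·8.13²]/(28+30−2) = 67.5237
t = (91.4 − 90.1)/√[67.5237·(1/28 + 1/30)] = 0.60
df = n₁ + n₂ − 2 = 56
Two-sided p-value ≈ 0.5496
Since p ≈ 0.5496 > α = 0.01, fail to reject H0; the data do not provide sufficient evidence against H0.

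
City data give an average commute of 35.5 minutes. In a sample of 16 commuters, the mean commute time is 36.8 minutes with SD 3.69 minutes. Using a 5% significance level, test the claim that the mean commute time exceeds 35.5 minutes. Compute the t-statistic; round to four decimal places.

H0: μ = 35.5; H1: μ > 35.5 (one-sample t-test, right-tailed).
t = (x̄ − μ₀)/(s/√n) = (36.8 − 35.5)/(3.69/√16) = 1.4092
df = n − 1 = 15
p-value = P(T ≥ 1.4092) ≈ 0.090
Since p ≈ 0.090 > α = 0.05, fail to reject H0; the evidence is not statistically significant.

1.4092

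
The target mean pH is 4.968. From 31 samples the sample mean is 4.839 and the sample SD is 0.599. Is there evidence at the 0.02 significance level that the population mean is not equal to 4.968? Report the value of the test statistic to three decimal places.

-1.199

H0: μ = 4.968; H1: μ ≠ 4.968 (one-sample t-test, two-sided).
t = (x̄ − μ₀)/(s/√n) = (4.839 − 4.968)/(0.599/√31) = -1.199
df = n − 1 = 30
Two-sided p-value ≈ 0.240
Since p ≈ 0.240 > α = 0.02, fail to reject H0; the evidence is not statistically significant.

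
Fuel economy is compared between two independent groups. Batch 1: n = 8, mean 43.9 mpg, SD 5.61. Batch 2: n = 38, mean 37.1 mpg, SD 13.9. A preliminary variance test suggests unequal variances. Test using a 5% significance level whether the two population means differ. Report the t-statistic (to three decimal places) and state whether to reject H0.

Let group 1 = batch 1, group 2 = batch 2. H0: μ_1 = μ_2; H1: μ_1 ≠ μ_2 (Welch's two-sample t-test, two-sided).
t = (x̄_1 − x̄_2)/√(s_1²/n_1 + s_2²/n_2) = (43.9 − 37.1)/√(5.61²/8 + 13.9²/38) = 2.264
Welch–Satterthwaite df ≈ 27.95
Two-sided p-value ≈ 0.0315
Since p ≈ 0.0315 < α = 0.05, reject H0; the evidence is statistically significant.

t = 2.264; reject H0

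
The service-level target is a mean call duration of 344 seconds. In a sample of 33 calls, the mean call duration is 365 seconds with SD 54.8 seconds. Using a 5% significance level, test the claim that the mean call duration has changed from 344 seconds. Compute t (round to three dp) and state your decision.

H0: μ = 344; H1: μ ≠ 344 (one-sample t-test, two-sided).
t = (x̄ − μ₀)/(s/√n) = (365 − 344)/(54.8/√33) = 2.201
df = n − 1 = 32
Two-sided p-value ≈ 0.0350
Since p ≈ 0.0350 < α = 0.05, reject H0; the data support H1.

t = 2.201; reject H0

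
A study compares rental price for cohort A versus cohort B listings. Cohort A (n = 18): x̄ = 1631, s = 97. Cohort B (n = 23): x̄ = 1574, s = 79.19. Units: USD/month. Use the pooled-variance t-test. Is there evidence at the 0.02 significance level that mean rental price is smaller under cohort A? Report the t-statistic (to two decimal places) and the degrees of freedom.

Let group 1 = cohort A, group 2 = cohort B. H0: μ_1 = μ_2; H1: μ_1 < μ_2 (two-sample pooled-variance t-test, left-tailed).
s_p² = [(18−1)·97² + (23−1)·79.19²]/(18+23−2) = 7638.88
t = (1631 − 1574)/√[7638.88·(1/18 + 1/23)] = 2.07
df = n₁ + n₂ − 2 = 39
p-value = P(T ≤ 2.07) ≈ 0.978
Since p ≈ 0.978 > α = 0.02, fail to reject H0; the data do not provide sufficient evidence against H0.

t = 2.07, df = 39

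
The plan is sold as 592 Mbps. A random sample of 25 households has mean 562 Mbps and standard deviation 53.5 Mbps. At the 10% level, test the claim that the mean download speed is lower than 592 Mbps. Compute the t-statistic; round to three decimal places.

-2.804

H0: μ = 592; H1: μ < 592 (one-sample t-test, left-tailed).
t = (x̄ − μ₀)/(s/√n) = (562 − 592)/(53.5/√25) = -2.804
df = n − 1 = 24
p-value = P(T ≤ -2.804) ≈ 0.005
Since p ≈ 0.005 < α = 0.1, reject H0; the evidence is statistically significant.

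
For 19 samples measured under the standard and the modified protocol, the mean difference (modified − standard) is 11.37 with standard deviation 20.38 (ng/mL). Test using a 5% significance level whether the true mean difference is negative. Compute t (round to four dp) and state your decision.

t = 2.4318; fail to reject H0

H0: μ_d = 0; H1: μ_d < 0 (paired t-test on the differences, left-tailed).
t = d̄/(s_d/√n) = 11.37/(20.38/√19) = 2.4318
df = n − 1 = 18
p-value = P(T ≤ 2.4318) ≈ 0.987
Since p ≈ 0.987 > α = 0.05, fail to reject H0; the data do not provide sufficient evidence against H0.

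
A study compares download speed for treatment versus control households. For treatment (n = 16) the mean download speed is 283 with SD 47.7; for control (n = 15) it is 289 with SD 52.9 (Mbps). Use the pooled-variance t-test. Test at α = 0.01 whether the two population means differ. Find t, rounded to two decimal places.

-0.33

Let group 1 = treatment, group 2 = control. H0: μ_1 = μ_2; H1: μ_1 ≠ μ_2 (two-sample pooled-variance t-test, two-sided).
s_p² = [(16−1)·47.7² + (15−1)·52.9²]/(16+15−2) = 2527.83
t = (283 − 289)/√[2527.83·(1/16 + 1/15)] = -0.33
df = n₁ + n₂ − 2 = 29
Two-sided p-value ≈ 0.7422
Since p ≈ 0.7422 > α = 0.01, fail to reject H0; the data do not provide sufficient evidence against H0.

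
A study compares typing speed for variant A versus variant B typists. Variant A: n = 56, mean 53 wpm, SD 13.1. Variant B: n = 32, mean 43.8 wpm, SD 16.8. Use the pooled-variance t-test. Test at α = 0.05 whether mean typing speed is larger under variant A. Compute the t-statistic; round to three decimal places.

Let group 1 = variant A, group 2 = variant B. H0: μ_1 = μ_2; H1: μ_1 > μ_2 (two-sample pooled-variance t-test, right-tailed).
s_p² = [(56−1)·13.1² + (32−1)·16.8²]/(56+32−2) = 211.488
t = (53 − 43.8)/√[211.488·(1/56 + 1/32)] = 2.855
df = n₁ + n₂ − 2 = 86
p-value = P(T ≥ 2.855) ≈ 0.0027
Since p ≈ 0.0027 < α = 0.05, reject H0; the data support H1.

2.855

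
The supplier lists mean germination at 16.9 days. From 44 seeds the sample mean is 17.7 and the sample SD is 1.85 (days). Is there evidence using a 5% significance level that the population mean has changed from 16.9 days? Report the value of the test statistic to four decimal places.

2.8684

H0: μ = 16.9; H1: μ ≠ 16.9 (one-sample t-test, two-sided).
t = (x̄ − μ₀)/(s/√n) = (17.7 − 16.9)/(1.85/√44) = 2.8684
df = n − 1 = 43
Two-sided p-value ≈ 0.0064
Since p ≈ 0.0064 < α = 0.05, reject H0; the evidence is statistically significant.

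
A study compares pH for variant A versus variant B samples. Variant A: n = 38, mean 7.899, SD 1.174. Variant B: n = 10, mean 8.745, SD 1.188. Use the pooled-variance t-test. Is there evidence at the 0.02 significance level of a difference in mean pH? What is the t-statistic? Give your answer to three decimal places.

Let group 1 = variant A, group 2 = variant B. H0: μ_1 = μ_2; H1: μ_1 ≠ μ_2 (two-sample pooled-variance t-test, two-sided).
s_p² = [(38−1)·1.174² + (10−1)·1.188²]/(38+10−2) = 1.38475
t = (7.899 − 8.745)/√[1.38475·(1/38 + 1/10)] = -2.023
df = n₁ + n₂ − 2 = 46
Two-sided p-value ≈ 0.049
Since p ≈ 0.049 > α = 0.02, fail to reject H0; the data do not provide sufficient evidence against H0.

-2.023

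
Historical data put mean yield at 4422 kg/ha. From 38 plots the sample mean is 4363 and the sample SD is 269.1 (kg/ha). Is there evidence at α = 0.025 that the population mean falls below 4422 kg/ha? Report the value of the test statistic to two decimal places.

H0: μ = 4422; H1: μ < 4422 (one-sample t-test, left-tailed).
t = (x̄ − μ₀)/(s/√n) = (4363 − 4422)/(269.1/√38) = -1.35
df = n − 1 = 37
p-value = P(T ≤ -1.35) ≈ 0.092
Since p ≈ 0.092 > α = 0.025, fail to reject H0; the data do not provide sufficient evidence against H0.

-1.35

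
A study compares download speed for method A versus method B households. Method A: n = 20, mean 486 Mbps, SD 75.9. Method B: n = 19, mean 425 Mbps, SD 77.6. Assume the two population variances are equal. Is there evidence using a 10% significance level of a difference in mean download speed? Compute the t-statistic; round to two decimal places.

Let group 1 = method A, group 2 = method B. H0: μ_1 = μ_2; H1: μ_1 ≠ μ_2 (two-sample pooled-variance t-test, two-sided).
s_p² = [(20−1)·75.9² + (19−1)·77.6²]/(20+19−2) = 5887.76
t = (486 − 425)/√[5887.76·(1/20 + 1/19)] = 2.48
df = n₁ + n₂ − 2 = 37
Two-sided p-value ≈ 0.018
Since p ≈ 0.018 < α = 0.1, reject H0; the data support H1.

2.48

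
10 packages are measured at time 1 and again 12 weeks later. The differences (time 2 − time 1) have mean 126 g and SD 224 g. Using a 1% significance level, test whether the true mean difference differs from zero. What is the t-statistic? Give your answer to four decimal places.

H0: μ_d = 0; H1: μ_d ≠ 0 (paired t-test on the differences, two-sided).
t = d̄/(s_d/√n) = 126/(224/√10) = 1.7788
df = n − 1 = 9
Two-sided p-value ≈ 0.1090
Since p ≈ 0.1090 > α = 0.01, fail to reject H0; the evidence is not statistically significant.

1.7788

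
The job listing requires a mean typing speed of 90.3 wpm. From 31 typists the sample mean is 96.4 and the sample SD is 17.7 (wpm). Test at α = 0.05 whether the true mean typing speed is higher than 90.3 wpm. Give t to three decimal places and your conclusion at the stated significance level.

H0: μ = 90.3; H1: μ > 90.3 (one-sample t-test, right-tailed).
t = (x̄ − μ₀)/(s/√n) = (96.4 − 90.3)/(17.7/√31) = 1.919
df = n − 1 = 30
p-value = P(T ≥ 1.919) ≈ 0.032
Since p ≈ 0.032 < α = 0.05, reject H0; the data support H1.

t = 1.919; reject H0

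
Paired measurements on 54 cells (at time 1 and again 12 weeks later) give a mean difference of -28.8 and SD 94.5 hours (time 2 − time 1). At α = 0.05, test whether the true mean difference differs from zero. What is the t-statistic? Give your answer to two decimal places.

-2.24

H0: μ_d = 0; H1: μ_d ≠ 0 (paired t-test on the differences, two-sided).
t = d̄/(s_d/√n) = -28.8/(94.5/√54) = -2.24
df = n − 1 = 53
Two-sided p-value ≈ 0.029
Since p ≈ 0.029 < α = 0.05, reject H0; the data support H1.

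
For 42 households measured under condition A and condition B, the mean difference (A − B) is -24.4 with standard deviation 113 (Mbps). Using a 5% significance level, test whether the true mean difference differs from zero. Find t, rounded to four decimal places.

-1.3994

H0: μ_d = 0; H1: μ_d ≠ 0 (paired t-test on the differences, two-sided).
t = d̄/(s_d/√n) = -24.4/(113/√42) = -1.3994
df = n − 1 = 41
Two-sided p-value ≈ 0.169
Since p ≈ 0.169 > α = 0.05, fail to reject H0; the evidence is not statistically significant.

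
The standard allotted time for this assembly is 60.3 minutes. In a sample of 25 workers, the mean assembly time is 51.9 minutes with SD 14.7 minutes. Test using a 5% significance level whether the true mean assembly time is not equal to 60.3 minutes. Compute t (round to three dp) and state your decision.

H0: μ = 60.3; H1: μ ≠ 60.3 (one-sample t-test, two-sided).
t = (x̄ − μ₀)/(s/√n) = (51.9 − 60.3)/(14.7/√25) = -2.857
df = n − 1 = 24
Two-sided p-value ≈ 0.0087
Since p ≈ 0.0087 < α = 0.05, reject H0; the data support H1.

t = -2.857; reject H0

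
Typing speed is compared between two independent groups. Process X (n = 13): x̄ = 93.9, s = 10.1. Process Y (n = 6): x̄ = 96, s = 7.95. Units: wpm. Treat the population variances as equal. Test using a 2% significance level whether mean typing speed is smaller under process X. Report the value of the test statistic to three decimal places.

Let group 1 = process X, group 2 = process Y. H0: μ_1 = μ_2; H1: μ_1 < μ_2 (two-sample pooled-variance t-test, left-tailed).
s_p² = [(13−1)·10.1² + (6−1)·7.95²]/(13+6−2) = 90.596
t = (93.9 − 96)/√[90.596·(1/13 + 1/6)] = -0.447
df = n₁ + n₂ − 2 = 17
p-value = P(T ≤ -0.447) ≈ 0.330
Since p ≈ 0.330 > α = 0.02, fail to reject H0; the data do not provide sufficient evidence against H0.

-0.447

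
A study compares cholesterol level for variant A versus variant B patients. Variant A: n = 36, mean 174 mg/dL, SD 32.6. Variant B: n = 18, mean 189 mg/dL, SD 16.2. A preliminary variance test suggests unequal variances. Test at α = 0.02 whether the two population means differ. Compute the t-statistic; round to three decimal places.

Let group 1 = variant A, group 2 = variant B. H0: μ_1 = μ_2; H1: μ_1 ≠ μ_2 (Welch's two-sample t-test, two-sided).
t = (x̄_1 − x̄_2)/√(s_1²/n_1 + s_2²/n_2) = (174 − 189)/√(32.6²/36 + 16.2²/18) = -2.259
Welch–Satterthwaite df ≈ 52.00
Two-sided p-value ≈ 0.0281
Since p ≈ 0.0281 > α = 0.02, fail to reject H0; the evidence is not statistically significant.

-2.259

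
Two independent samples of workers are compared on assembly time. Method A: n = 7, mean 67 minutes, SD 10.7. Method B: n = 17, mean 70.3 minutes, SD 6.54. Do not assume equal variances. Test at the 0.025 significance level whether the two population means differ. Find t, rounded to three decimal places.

-0.760

Let group 1 = method A, group 2 = method B. H0: μ_1 = μ_2; H1: μ_1 ≠ μ_2 (Welch's two-sample t-test, two-sided).
t = (x̄_1 − x̄_2)/√(s_1²/n_1 + s_2²/n_2) = (67 − 70.3)/√(10.7²/7 + 6.54²/17) = -0.760
Welch–Satterthwaite df ≈ 7.92
Two-sided p-value ≈ 0.469
Since p ≈ 0.469 > α = 0.025, fail to reject H0; the data do not provide sufficient evidence against H0.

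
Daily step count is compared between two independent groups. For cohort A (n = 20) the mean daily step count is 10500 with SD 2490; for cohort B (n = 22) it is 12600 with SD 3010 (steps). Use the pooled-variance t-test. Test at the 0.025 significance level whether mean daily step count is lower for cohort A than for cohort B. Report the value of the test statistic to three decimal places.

-2.449

Let group 1 = cohort A, group 2 = cohort B. H0: μ_1 = μ_2; H1: μ_1 < μ_2 (two-sample pooled-variance t-test, left-tailed).
s_p² = [(20−1)·2490² + (22−1)·3010²]/(20+22−2) = 7701600
t = (10500 − 12600)/√[7701600·(1/20 + 1/22)] = -2.449
df = n₁ + n₂ − 2 = 40
p-value = P(T ≤ -2.449) ≈ 0.0094
Since p ≈ 0.0094 < α = 0.025, reject H0; the data support H1.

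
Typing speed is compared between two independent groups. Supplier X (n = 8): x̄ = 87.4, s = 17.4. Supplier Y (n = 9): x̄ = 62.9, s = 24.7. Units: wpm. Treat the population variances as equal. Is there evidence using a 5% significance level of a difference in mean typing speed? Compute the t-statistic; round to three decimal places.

Let group 1 = supplier X, group 2 = supplier Y. H0: μ_1 = μ_2; H1: μ_1 ≠ μ_2 (two-sample pooled-variance t-test, two-sided).
s_p² = [(8−1)·17.4² + (9−1)·24.7²]/(8+9−2) = 466.669
t = (87.4 − 62.9)/√[466.669·(1/8 + 1/9)] = 2.334
df = n₁ + n₂ − 2 = 15
Two-sided p-value ≈ 0.034
Since p ≈ 0.034 < α = 0.05, reject H0; the data support H1.

2.334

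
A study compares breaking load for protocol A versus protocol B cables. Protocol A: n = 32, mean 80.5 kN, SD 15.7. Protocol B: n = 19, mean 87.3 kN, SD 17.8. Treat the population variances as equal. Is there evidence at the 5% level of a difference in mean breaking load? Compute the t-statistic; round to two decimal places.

-1.42

Let group 1 = protocol A, group 2 = protocol B. H0: μ_1 = μ_2; H1: μ_1 ≠ μ_2 (two-sample pooled-variance t-test, two-sided).
s_p² = [(32−1)·15.7² + (19−1)·17.8²]/(32+19−2) = 272.333
t = (80.5 − 87.3)/√[272.333·(1/32 + 1/19)] = -1.42
df = n₁ + n₂ − 2 = 49
Two-sided p-value ≈ 0.1611
Since p ≈ 0.1611 > α = 0.05, fail to reject H0; the data do not provide sufficient evidence against H0.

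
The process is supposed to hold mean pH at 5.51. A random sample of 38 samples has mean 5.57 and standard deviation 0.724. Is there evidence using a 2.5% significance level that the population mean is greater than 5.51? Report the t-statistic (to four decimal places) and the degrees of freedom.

H0: μ = 5.51; H1: μ > 5.51 (one-sample t-test, right-tailed).
t = (x̄ − μ₀)/(s/√n) = (5.57 − 5.51)/(0.724/√38) = 0.5109
df = n − 1 = 37
p-value = P(T ≥ 0.5109) ≈ 0.3062
Since p ≈ 0.3062 > α = 0.025, fail to reject H0; the data do not provide sufficient evidence against H0.

t = 0.5109, df = 37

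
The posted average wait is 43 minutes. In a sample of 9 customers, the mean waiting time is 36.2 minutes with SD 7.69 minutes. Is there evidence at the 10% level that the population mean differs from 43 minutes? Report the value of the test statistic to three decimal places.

H0: μ = 43; H1: μ ≠ 43 (one-sample t-test, two-sided).
t = (x̄ − μ₀)/(s/√n) = (36.2 − 43)/(7.69/√9) = -2.653
df = n − 1 = 8
Two-sided p-value ≈ 0.029
Since p ≈ 0.029 < α = 0.1, reject H0; the data support H1.

-2.653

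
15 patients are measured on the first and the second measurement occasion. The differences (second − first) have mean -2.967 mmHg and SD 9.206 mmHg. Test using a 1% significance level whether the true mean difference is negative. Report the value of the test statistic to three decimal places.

-1.248

H0: μ_d = 0; H1: μ_d < 0 (paired t-test on the differences, left-tailed).
t = d̄/(s_d/√n) = -2.967/(9.206/√15) = -1.248
df = n − 1 = 14
p-value = P(T ≤ -1.248) ≈ 0.1162
Since p ≈ 0.1162 > α = 0.01, fail to reject H0; the data do not provide sufficient evidence against H0.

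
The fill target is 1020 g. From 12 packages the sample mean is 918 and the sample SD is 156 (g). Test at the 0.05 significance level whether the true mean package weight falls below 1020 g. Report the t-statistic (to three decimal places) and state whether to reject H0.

H0: μ = 1020; H1: μ < 1020 (one-sample t-test, left-tailed).
t = (x̄ − μ₀)/(s/√n) = (918 − 1020)/(156/√12) = -2.265
df = n − 1 = 11
p-value = P(T ≤ -2.265) ≈ 0.0223
Since p ≈ 0.0223 < α = 0.05, reject H0; the evidence is statistically significant.

t = -2.265; reject H0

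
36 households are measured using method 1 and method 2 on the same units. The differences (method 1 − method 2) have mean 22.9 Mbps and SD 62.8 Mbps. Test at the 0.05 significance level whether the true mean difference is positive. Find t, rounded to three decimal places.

2.188

H0: μ_d = 0; H1: μ_d > 0 (paired t-test on the differences, right-tailed).
t = d̄/(s_d/√n) = 22.9/(62.8/√36) = 2.188
df = n − 1 = 35
p-value = P(T ≥ 2.188) ≈ 0.0177
Since p ≈ 0.0177 < α = 0.05, reject H0; the data support H1.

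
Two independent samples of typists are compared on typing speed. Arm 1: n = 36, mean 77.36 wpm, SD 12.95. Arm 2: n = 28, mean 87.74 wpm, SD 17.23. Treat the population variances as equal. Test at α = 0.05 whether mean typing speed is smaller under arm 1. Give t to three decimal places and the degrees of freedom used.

Let group 1 = arm 1, group 2 = arm 2. H0: μ_1 = μ_2; H1: μ_1 < μ_2 (two-sample pooled-variance t-test, left-tailed).
s_p² = [(36−1)·12.95² + (28−1)·17.23²]/(36+28−2) = 223.954
t = (77.36 − 87.74)/√[223.954·(1/36 + 1/28)] = -2.753
df = n₁ + n₂ − 2 = 62
p-value = P(T ≤ -2.753) ≈ 0.0039
Since p ≈ 0.0039 < α = 0.05, reject H0; the evidence is statistically significant.

t = -2.753, df = 62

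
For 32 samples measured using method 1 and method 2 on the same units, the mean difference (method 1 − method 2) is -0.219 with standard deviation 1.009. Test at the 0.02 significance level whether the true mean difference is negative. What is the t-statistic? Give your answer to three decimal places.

-1.228

H0: μ_d = 0; H1: μ_d < 0 (paired t-test on the differences, left-tailed).
t = d̄/(s_d/√n) = -0.219/(1.009/√32) = -1.228
df = n − 1 = 31
p-value = P(T ≤ -1.228) ≈ 0.1144
Since p ≈ 0.1144 > α = 0.02, fail to reject H0; the evidence is not statistically significant.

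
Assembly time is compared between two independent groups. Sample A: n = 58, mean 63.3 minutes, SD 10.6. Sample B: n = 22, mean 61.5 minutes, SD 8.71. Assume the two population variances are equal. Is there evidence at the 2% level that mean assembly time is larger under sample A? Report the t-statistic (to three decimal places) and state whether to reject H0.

Let group 1 = sample A, group 2 = sample B. H0: μ_1 = μ_2; H1: μ_1 > μ_2 (two-sample pooled-variance t-test, right-tailed).
s_p² = [(58−1)·10.6² + (22−1)·8.71²]/(58+22−2) = 102.534
t = (63.3 − 61.5)/√[102.534·(1/58 + 1/22)] = 0.710
df = n₁ + n₂ − 2 = 78
p-value = P(T ≥ 0.710) ≈ 0.240
Since p ≈ 0.240 > α = 0.02, fail to reject H0; the data do not provide sufficient evidence against H0.

t = 0.710; fail to reject H0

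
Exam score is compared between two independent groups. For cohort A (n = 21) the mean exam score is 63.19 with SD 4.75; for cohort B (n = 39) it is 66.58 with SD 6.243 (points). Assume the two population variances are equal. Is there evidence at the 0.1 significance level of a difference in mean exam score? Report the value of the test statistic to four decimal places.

Let group 1 = cohort A, group 2 = cohort B. H0: μ_1 = μ_2; H1: μ_1 ≠ μ_2 (two-sample pooled-variance t-test, two-sided).
s_p² = [(21−1)·4.75² + (39−1)·6.243²]/(21+39−2) = 33.3155
t = (63.19 − 66.58)/√[33.3155·(1/21 + 1/39)] = -2.1699
df = n₁ + n₂ − 2 = 58
Two-sided p-value ≈ 0.034
Since p ≈ 0.034 < α = 0.1, reject H0; the data support H1.

-2.1699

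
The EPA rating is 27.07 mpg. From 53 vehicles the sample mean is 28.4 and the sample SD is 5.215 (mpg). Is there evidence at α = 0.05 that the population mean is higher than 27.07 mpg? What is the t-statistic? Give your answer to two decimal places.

H0: μ = 27.07; H1: μ > 27.07 (one-sample t-test, right-tailed).
t = (x̄ − μ₀)/(s/√n) = (28.4 − 27.07)/(5.215/√53) = 1.86
df = n − 1 = 52
p-value = P(T ≥ 1.86) ≈ 0.0345
Since p ≈ 0.0345 < α = 0.05, reject H0; the data support H1.

1.86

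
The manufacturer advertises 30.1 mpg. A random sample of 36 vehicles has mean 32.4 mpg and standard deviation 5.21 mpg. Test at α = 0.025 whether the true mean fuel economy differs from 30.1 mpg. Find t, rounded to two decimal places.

2.65

H0: μ = 30.1; H1: μ ≠ 30.1 (one-sample t-test, two-sided).
t = (x̄ − μ₀)/(s/√n) = (32.4 − 30.1)/(5.21/√36) = 2.65
df = n − 1 = 35
Two-sided p-value ≈ 0.012
Since p ≈ 0.012 < α = 0.025, reject H0; the data support H1.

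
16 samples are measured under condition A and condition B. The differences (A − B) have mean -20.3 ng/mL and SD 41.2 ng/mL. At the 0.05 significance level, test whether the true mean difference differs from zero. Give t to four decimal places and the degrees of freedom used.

H0: μ_d = 0; H1: μ_d ≠ 0 (paired t-test on the differences, two-sided).
t = d̄/(s_d/√n) = -20.3/(41.2/√16) = -1.9709
df = n − 1 = 15
Two-sided p-value ≈ 0.067
Since p ≈ 0.067 > α = 0.05, fail to reject H0; the data do not provide sufficient evidence against H0.

t = -1.9709, df = 15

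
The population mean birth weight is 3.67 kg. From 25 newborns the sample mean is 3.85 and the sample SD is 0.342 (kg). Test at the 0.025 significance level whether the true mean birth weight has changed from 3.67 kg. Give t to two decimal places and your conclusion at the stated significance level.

H0: μ = 3.67; H1: μ ≠ 3.67 (one-sample t-test, two-sided).
t = (x̄ − μ₀)/(s/√n) = (3.85 − 3.67)/(0.342/√25) = 2.63
df = n − 1 = 24
Two-sided p-value ≈ 0.015
Since p ≈ 0.015 < α = 0.025, reject H0; the data support H1.

t = 2.63; reject H0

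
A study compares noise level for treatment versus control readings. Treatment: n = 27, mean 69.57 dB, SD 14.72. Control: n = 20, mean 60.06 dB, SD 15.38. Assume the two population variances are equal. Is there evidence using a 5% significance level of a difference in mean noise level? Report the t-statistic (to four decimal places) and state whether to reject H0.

t = 2.1487; reject H0

Let group 1 = treatment, group 2 = control. H0: μ_1 = μ_2; H1: μ_1 ≠ μ_2 (two-sample pooled-variance t-test, two-sided).
s_p² = [(27−1)·14.72² + (20−1)·15.38²]/(27+20−2) = 225.066
t = (69.57 − 60.06)/√[225.066·(1/27 + 1/20)] = 2.1487
df = n₁ + n₂ − 2 = 45
Two-sided p-value ≈ 0.0371
Since p ≈ 0.0371 < α = 0.05, reject H0; the evidence is statistically significant.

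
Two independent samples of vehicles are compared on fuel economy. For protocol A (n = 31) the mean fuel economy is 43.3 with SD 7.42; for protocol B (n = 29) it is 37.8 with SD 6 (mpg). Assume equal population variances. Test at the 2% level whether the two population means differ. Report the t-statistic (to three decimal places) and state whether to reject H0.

Let group 1 = protocol A, group 2 = protocol B. H0: μ_1 = μ_2; H1: μ_1 ≠ μ_2 (two-sample pooled-variance t-test, two-sided).
s_p² = [(31−1)·7.42² + (29−1)·6²]/(31+29−2) = 45.8568
t = (43.3 − 37.8)/√[45.8568·(1/31 + 1/29)] = 3.144
df = n₁ + n₂ − 2 = 58
Two-sided p-value ≈ 0.003
Since p ≈ 0.003 < α = 0.02, reject H0; the data support H1.

t = 3.144; reject H0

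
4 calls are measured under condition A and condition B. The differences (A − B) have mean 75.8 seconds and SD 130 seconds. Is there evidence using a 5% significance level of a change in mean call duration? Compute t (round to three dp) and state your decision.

t = 1.166; fail to reject H0

H0: μ_d = 0; H1: μ_d ≠ 0 (paired t-test on the differences, two-sided).
t = d̄/(s_d/√n) = 75.8/(130/√4) = 1.166
df = n − 1 = 3
Two-sided p-value ≈ 0.328
Since p ≈ 0.328 > α = 0.05, fail to reject H0; the data do not provide sufficient evidence against H0.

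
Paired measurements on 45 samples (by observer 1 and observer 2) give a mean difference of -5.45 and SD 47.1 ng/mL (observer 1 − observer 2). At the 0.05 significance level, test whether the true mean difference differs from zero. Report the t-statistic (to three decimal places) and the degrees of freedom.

H0: μ_d = 0; H1: μ_d ≠ 0 (paired t-test on the differences, two-sided).
t = d̄/(s_d/√n) = -5.45/(47.1/√45) = -0.776
df = n − 1 = 44
Two-sided p-value ≈ 0.442
Since p ≈ 0.442 > α = 0.05, fail to reject H0; the data do not provide sufficient evidence against H0.

t = -0.776, df = 44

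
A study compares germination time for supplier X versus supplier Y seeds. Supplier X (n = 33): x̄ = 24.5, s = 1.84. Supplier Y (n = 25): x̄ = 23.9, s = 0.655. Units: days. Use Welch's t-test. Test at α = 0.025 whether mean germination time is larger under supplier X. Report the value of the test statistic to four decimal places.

1.7338

Let group 1 = supplier X, group 2 = supplier Y. H0: μ_1 = μ_2; H1: μ_1 > μ_2 (Welch's two-sample t-test, right-tailed).
t = (x̄_1 − x̄_2)/√(s_1²/n_1 + s_2²/n_2) = (24.5 − 23.9)/√(1.84²/33 + 0.655²/25) = 1.7338
Welch–Satterthwaite df ≈ 42.03
p-value = P(T ≥ 1.7338) ≈ 0.045
Since p ≈ 0.045 > α = 0.025, fail to reject H0; the evidence is not statistically significant.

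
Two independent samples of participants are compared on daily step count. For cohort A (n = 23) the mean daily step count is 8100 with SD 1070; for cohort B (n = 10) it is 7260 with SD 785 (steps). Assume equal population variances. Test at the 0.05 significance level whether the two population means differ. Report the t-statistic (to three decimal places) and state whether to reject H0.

Let group 1 = cohort A, group 2 = cohort B. H0: μ_1 = μ_2; H1: μ_1 ≠ μ_2 (two-sample pooled-variance t-test, two-sided).
s_p² = [(23−1)·1070² + (10−1)·785²]/(23+10−2) = 991414
t = (8100 − 7260)/√[991414·(1/23 + 1/10)] = 2.227
df = n₁ + n₂ − 2 = 31
Two-sided p-value ≈ 0.0333
Since p ≈ 0.0333 < α = 0.05, reject H0; the data support H1.

t = 2.227; reject H0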